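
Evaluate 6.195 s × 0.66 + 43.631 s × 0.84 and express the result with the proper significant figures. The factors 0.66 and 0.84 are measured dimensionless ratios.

6.195 × 0.66 = 4.0887 → 4.1 s (2 s.f., last digit at the 10^-1 place).
43.631 × 0.84 = 36.65004 → 37 s (2 s.f., last digit at the 10^0 place).
Sum: 40.73874 s; keep the coarser place, 10^0.
Result: 41 s.

41 s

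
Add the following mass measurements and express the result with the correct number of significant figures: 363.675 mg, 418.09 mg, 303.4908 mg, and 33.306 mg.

1.11856 × 10³ mg

363.675 mg + 418.09 mg + 303.4908 mg + 33.306 mg = 1118.5618 mg.
Addition/subtraction keeps the fewest decimal places: 363.675 → 3 decimal places, 418.09 → 2 decimal places, 303.4908 → 4 decimal places, 33.306 → 3 decimal places; limit is 2.
Rounded to 2 decimal places: 1.11856 × 10³ mg.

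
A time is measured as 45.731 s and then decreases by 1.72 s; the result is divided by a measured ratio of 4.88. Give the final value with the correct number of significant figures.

9.02 s

45.731 s − 1.72 s = 44.011 s; the difference is limited to 2 decimal places (4 s.f.).
Carrying full precision, 44.011 ÷ 4.88 = 9.01864754098… s; 4.88 has 3 s.f., so the result keeps min(4, 3) = 3 s.f.
Rounded to 3 significant figures: 9.02 s.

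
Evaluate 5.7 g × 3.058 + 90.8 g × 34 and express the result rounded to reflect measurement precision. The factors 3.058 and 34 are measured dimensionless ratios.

5.7 × 3.058 = 17.4306 → 17 g (2 s.f., last digit at the 10^0 place).
90.8 × 34 = 3087.2 → 3.1 × 10^3 g (2 s.f., last digit at the 10^2 place).
Sum: 3104.6306 g; keep the coarser place, 10^2.
Result: 3.1 × 10^3 g.

3.1 × 10^3 g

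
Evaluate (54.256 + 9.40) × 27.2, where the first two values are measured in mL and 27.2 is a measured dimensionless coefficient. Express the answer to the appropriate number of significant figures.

54.256 mL + 9.40 mL = 63.656 mL; the sum is limited to 2 decimal places (4 s.f.).
Carrying full precision, 63.656 × 27.2 = 1731.4432 mL; 27.2 has 3 s.f., so the result keeps min(4, 3) = 3 s.f.
Rounded to 3 significant figures: 1.73 × 10^3 mL.

1.73 × 10^3 mL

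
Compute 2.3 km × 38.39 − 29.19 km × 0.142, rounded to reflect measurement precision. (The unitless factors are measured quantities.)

2.3 × 38.39 = 88.297 → 88 km (2 s.f., last digit at the 10^0 place).
29.19 × 0.142 = 4.14498 → 4.14 km (3 s.f., last digit at the 10^-2 place).
Difference: 84.15202 km; keep the coarser place, 10^0.
Result: 84 km.

84 km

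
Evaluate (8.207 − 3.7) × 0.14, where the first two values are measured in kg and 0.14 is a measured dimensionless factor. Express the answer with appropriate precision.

8.207 kg − 3.7 kg = 4.507 kg; the difference is limited to 1 decimal place (2 s.f.).
Carrying full precision, 4.507 × 0.14 = 0.63098 kg; 0.14 has 2 s.f., so the result keeps min(2, 2) = 2 s.f.
Rounded to 2 significant figures: 0.63 kg.

0.63 kg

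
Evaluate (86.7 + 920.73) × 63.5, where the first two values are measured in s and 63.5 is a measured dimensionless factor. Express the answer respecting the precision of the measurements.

6.40 × 10⁴ s

86.7 s + 920.73 s = 1007.43 s; the sum is limited to 1 decimal place (5 s.f.).
Carrying full precision, 1007.43 × 63.5 = 63971.805 s; 63.5 has 3 s.f., so the result keeps min(5, 3) = 3 s.f.
Rounded to 3 significant figures: 6.40 × 10⁴ s.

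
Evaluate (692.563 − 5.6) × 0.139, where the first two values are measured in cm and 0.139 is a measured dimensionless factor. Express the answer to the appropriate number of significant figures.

692.563 cm − 5.6 cm = 686.963 cm; the difference is limited to 1 decimal place (4 s.f.).
Carrying full precision, 686.963 × 0.139 = 95.487857 cm; 0.139 has 3 s.f., so the result keeps min(4, 3) = 3 s.f.
Rounded to 3 significant figures: 95.5 cm.

95.5 cm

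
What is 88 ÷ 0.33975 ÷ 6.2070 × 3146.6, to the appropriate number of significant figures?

1.3 × 10⁵

88 ÷ 0.33975 ÷ 6.2070 × 3146.6 = 131305.524762…
Multiplication/division keeps the fewest significant figures: 88 → 2 s.f., 0.33975 → 5 s.f., 6.2070 → 5 s.f., 3146.6 → 5 s.f.; limit is 2.
Rounded to 2 significant figures: 1.3 × 10⁵.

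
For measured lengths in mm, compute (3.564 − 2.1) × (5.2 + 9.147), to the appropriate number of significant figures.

21 mm²

3.564 − 2.1 = 1.464, limited to 1 d.p. → 2 s.f.; 5.2 + 9.147 = 14.347, limited to 1 d.p. → 3 s.f.
Carrying full precision, 1.464 × 14.347 = 21.004008; keep min(2, 3) = 2 s.f.
Rounded to 2 significant figures: 21 mm².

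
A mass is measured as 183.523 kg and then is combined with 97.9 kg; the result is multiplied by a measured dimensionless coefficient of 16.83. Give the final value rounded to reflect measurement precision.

4736 kg

183.523 kg + 97.9 kg = 281.423 kg; the sum is limited to 1 decimal place (4 s.f.).
Carrying full precision, 281.423 × 16.83 = 4736.34909 kg; 16.83 has 4 s.f., so the result keeps min(4, 4) = 4 s.f.
Rounded to 4 significant figures: 4736 kg.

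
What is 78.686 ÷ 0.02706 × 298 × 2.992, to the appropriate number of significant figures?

2.59 × 10⁶

78.686 ÷ 0.02706 × 298 × 2.992 = 2592671.71382…
Multiplication/division keeps the fewest significant figures: 78.686 → 5 s.f., 0.02706 → 4 s.f., 298 → 3 s.f., 2.992 → 4 s.f.; limit is 3.
Rounded to 3 significant figures: 2.59 × 10⁶.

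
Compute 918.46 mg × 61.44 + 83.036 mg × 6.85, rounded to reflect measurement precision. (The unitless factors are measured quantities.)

5.700 × 10⁴ mg

918.46 × 61.44 = 56430.1824 → 5.643 × 10⁴ mg (4 s.f., last digit at the 10^1 place).
83.036 × 6.85 = 568.7966 → 569 mg (3 s.f., last digit at the 10^0 place).
Sum: 56998.979 mg; keep the coarser place, 10^1.
Result: 5.700 × 10⁴ mg.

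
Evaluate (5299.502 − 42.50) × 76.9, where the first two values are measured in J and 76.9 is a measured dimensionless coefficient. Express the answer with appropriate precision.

4.04 × 10⁵ J

5299.502 J − 42.50 J = 5257.002 J; the difference is limited to 2 decimal places (6 s.f.).
Carrying full precision, 5257.002 × 76.9 = 404263.4538 J; 76.9 has 3 s.f., so the result keeps min(6, 3) = 3 s.f.
Rounded to 3 significant figures: 4.04 × 10⁵ J.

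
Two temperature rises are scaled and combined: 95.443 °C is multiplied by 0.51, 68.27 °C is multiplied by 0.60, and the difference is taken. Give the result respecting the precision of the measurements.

8 °C

95.443 × 0.51 = 48.67593 → 49 °C (2 s.f., last digit at the 10^0 place).
68.27 × 0.60 = 40.962 → 41 °C (2 s.f., last digit at the 10^0 place).
Difference: 7.71393 °C; keep the coarser place, 10^0.
Result: 8 °C.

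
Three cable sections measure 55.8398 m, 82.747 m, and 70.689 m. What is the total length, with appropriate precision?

55.8398 m + 82.747 m + 70.689 m = 209.2758 m.
Addition/subtraction keeps the fewest decimal places: 55.8398 → 4 decimal places, 82.747 → 3 decimal places, 70.689 → 3 decimal places; limit is 3.
Rounded to 3 decimal places: 209.276 m.

209.276 m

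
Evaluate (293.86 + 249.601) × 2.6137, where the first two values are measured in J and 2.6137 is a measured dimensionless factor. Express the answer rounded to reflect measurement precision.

1420.4 J

293.86 J + 249.601 J = 543.461 J; the sum is limited to 2 decimal places (5 s.f.).
Carrying full precision, 543.461 × 2.6137 = 1420.4440157 J; 2.6137 has 5 s.f., so the result keeps min(5, 5) = 5 s.f.
Rounded to 5 significant figures: 1420.4 J.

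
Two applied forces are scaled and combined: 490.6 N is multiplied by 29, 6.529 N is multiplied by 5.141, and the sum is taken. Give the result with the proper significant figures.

490.6 × 29 = 14227.4 → 1.4 × 10^4 N (2 s.f., last digit at the 10^3 place).
6.529 × 5.141 = 33.565589 → 33.57 N (4 s.f., last digit at the 10^-2 place).
Sum: 14260.965589 N; keep the coarser place, 10^3.
Result: 1.4 × 10^4 N.

1.4 × 10^4 N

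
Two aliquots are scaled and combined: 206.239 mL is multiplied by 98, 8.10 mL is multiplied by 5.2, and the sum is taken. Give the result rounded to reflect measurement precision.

206.239 × 98 = 20211.422 → 2.0 × 10⁴ mL (2 s.f., last digit at the 10^3 place).
8.10 × 5.2 = 42.12 → 42 mL (2 s.f., last digit at the 10^0 place).
Sum: 20253.542 mL; keep the coarser place, 10^3.
Result: 2.0 × 10⁴ mL.

2.0 × 10⁴ mL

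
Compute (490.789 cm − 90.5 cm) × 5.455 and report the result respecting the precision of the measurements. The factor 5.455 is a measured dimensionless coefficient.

2184 cm

490.789 cm − 90.5 cm = 400.289 cm; the difference is limited to 1 decimal place (4 s.f.).
Carrying full precision, 400.289 × 5.455 = 2183.576495 cm; 5.455 has 4 s.f., so the result keeps min(4, 4) = 4 s.f.
Rounded to 4 significant figures: 2184 cm.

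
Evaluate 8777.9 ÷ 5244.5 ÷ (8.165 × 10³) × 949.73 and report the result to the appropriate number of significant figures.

8777.9 ÷ 5244.5 ÷ (8.165 × 10³) × 949.73 = 0.194684110313…
Multiplication/division keeps the fewest significant figures: 8777.9 → 5 s.f., 5244.5 → 5 s.f., 8.165 × 10³ → 4 s.f., 949.73 → 5 s.f.; limit is 4.
Rounded to 4 significant figures: 0.1947.

0.1947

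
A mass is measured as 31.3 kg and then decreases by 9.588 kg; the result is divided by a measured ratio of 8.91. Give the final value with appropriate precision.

2.44 kg

31.3 kg − 9.588 kg = 21.712 kg; the difference is limited to 1 decimal place (3 s.f.).
Carrying full precision, 21.712 ÷ 8.91 = 2.43681257015… kg; 8.91 has 3 s.f., so the result keeps min(3, 3) = 3 s.f.
Rounded to 3 significant figures: 2.44 kg.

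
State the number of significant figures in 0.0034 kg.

0.0034: leading zeros are not significant.

2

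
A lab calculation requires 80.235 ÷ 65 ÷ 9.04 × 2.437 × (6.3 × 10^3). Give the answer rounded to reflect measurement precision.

2.1 × 10^3

80.235 ÷ 65 ÷ 9.04 × 2.437 × (6.3 × 10^3) = 2096.41929629…
Multiplication/division keeps the fewest significant figures: 80.235 → 5 s.f., 65 → 2 s.f., 9.04 → 3 s.f., 2.437 → 4 s.f., 6.3 × 10^3 → 2 s.f.; limit is 2.
Rounded to 2 significant figures: 2.1 × 10^3.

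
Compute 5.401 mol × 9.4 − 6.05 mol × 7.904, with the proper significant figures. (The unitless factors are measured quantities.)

3 mol

5.401 × 9.4 = 50.7694 → 51 mol (2 s.f., last digit at the 10^0 place).
6.05 × 7.904 = 47.8192 → 47.8 mol (3 s.f., last digit at the 10^-1 place).
Difference: 2.9502 mol; keep the coarser place, 10^0.
Result: 3 mol.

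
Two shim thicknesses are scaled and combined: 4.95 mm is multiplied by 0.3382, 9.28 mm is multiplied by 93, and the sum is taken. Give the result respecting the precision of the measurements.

4.95 × 0.3382 = 1.67409 → 1.67 mm (3 s.f., last digit at the 10^-2 place).
9.28 × 93 = 863.04 → 8.6 × 10^2 mm (2 s.f., last digit at the 10^1 place).
Sum: 864.71409 mm; keep the coarser place, 10^1.
Result: 8.6 × 10^2 mm.

8.6 × 10^2 mm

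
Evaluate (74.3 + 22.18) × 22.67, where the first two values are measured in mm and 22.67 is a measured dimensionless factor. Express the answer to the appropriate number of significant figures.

2.19 × 10^3 mm

74.3 mm + 22.18 mm = 96.48 mm; the sum is limited to 1 decimal place (3 s.f.).
Carrying full precision, 96.48 × 22.67 = 2187.2016 mm; 22.67 has 4 s.f., so the result keeps min(3, 4) = 3 s.f.
Rounded to 3 significant figures: 2.19 × 10^3 mm.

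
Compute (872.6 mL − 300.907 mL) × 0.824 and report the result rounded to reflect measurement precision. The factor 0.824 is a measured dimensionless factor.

4.71 × 10² mL

872.6 mL − 300.907 mL = 571.693 mL; the difference is limited to 1 decimal place (4 s.f.).
Carrying full precision, 571.693 × 0.824 = 471.075032 mL; 0.824 has 3 s.f., so the result keeps min(4, 3) = 3 s.f.
Rounded to 3 significant figures: 4.71 × 10² mL.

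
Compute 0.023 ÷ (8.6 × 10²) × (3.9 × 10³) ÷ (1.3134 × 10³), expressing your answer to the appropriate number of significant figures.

0.023 ÷ (8.6 × 10²) × (3.9 × 10³) ÷ (1.3134 × 10³) = 0.0000794139832354…
Multiplication/division keeps the fewest significant figures: 0.023 → 2 s.f., 8.6 × 10² → 2 s.f., 3.9 × 10³ → 2 s.f., 1.3134 × 10³ → 5 s.f.; limit is 2.
Rounded to 2 significant figures: 7.9 × 10⁻⁵.

7.9 × 10⁻⁵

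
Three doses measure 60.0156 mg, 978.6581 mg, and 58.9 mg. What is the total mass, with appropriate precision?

1097.6 mg

60.0156 mg + 978.6581 mg + 58.9 mg = 1097.5737 mg.
Addition/subtraction keeps the fewest decimal places: 60.0156 → 4 decimal places, 978.6581 → 4 decimal places, 58.9 → 1 decimal place; limit is 1.
Rounded to 1 decimal place: 1097.6 mg.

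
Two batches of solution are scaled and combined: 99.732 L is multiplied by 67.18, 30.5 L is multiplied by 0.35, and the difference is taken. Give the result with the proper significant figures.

99.732 × 67.18 = 6699.99576 → 6700. L (4 s.f., last digit at the 10^0 place).
30.5 × 0.35 = 10.675 → 11 L (2 s.f., last digit at the 10^0 place).
Difference: 6689.32076 L; keep the coarser place, 10^0.
Result: 6689 L.

6689 L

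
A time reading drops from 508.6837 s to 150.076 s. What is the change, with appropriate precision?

508.6837 s − 150.076 s = 358.6077 s.
Addition/subtraction keeps the fewest decimal places: 508.6837 → 4 decimal places, 150.076 → 3 decimal places; limit is 3.
Rounded to 3 decimal places: 358.608 s.

358.608 s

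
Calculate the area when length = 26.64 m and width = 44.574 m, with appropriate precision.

area = 26.64 m × 44.574 m = 1187.45136 m².
26.64 has 4 significant figures; 44.574 has 5.
Division/multiplication keeps the fewest: 4 significant figures.
Rounded: 1187 m².

1187 m²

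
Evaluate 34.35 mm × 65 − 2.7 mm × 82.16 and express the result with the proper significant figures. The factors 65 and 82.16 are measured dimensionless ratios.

34.35 × 65 = 2232.75 → 2.2 × 10^3 mm (2 s.f., last digit at the 10^2 place).
2.7 × 82.16 = 221.832 → 2.2 × 10^2 mm (2 s.f., last digit at the 10^1 place).
Difference: 2010.918 mm; keep the coarser place, 10^2.
Result: 2.0 × 10^3 mm.

2.0 × 10^3 mm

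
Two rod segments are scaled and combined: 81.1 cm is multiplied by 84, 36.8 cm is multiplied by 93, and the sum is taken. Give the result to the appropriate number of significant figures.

1.02 × 10⁴ cm

81.1 × 84 = 6812.4 → 6.8 × 10³ cm (2 s.f., last digit at the 10^2 place).
36.8 × 93 = 3422.4 → 3.4 × 10³ cm (2 s.f., last digit at the 10^2 place).
Sum: 10234.8 cm; keep the coarser place, 10^2.
Result: 1.02 × 10⁴ cm.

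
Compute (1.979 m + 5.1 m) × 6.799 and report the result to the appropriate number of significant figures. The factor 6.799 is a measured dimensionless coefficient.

1.979 m + 5.1 m = 7.079 m; the sum is limited to 1 decimal place (2 s.f.).
Carrying full precision, 7.079 × 6.799 = 48.130121 m; 6.799 has 4 s.f., so the result keeps min(2, 4) = 2 s.f.
Rounded to 2 significant figures: 48 m.

48 m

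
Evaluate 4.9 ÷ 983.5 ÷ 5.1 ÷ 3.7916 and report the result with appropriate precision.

4.9 ÷ 983.5 ÷ 5.1 ÷ 3.7916 = 0.00025764933453…
Multiplication/division keeps the fewest significant figures: 4.9 → 2 s.f., 983.5 → 4 s.f., 5.1 → 2 s.f., 3.7916 → 5 s.f.; limit is 2.
Rounded to 2 significant figures: 2.6 × 10^-4.

2.6 × 10^-4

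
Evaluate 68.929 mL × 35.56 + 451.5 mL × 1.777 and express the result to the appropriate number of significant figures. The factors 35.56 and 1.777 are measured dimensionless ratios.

68.929 × 35.56 = 2451.11524 → 2451 mL (4 s.f., last digit at the 10^0 place).
451.5 × 1.777 = 802.3155 → 802.3 mL (4 s.f., last digit at the 10^-1 place).
Sum: 3253.43074 mL; keep the coarser place, 10^0.
Result: 3.253 × 10³ mL.

3.253 × 10³ mL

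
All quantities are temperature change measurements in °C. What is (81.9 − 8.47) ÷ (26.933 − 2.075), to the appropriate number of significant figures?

2.95

81.9 − 8.47 = 73.43, limited to 1 d.p. → 3 s.f.; 26.933 − 2.075 = 24.858, limited to 3 d.p. → 5 s.f.
Carrying full precision, 73.43 ÷ 24.858 = 2.95397859844…; keep min(3, 5) = 3 s.f.
Rounded to 3 significant figures: 2.95.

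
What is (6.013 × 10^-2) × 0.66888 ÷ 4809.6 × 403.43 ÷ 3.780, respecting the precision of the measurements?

8.925 × 10^-4

(6.013 × 10^-2) × 0.66888 ÷ 4809.6 × 403.43 ÷ 3.780 = 0.000892497166029…
Multiplication/division keeps the fewest significant figures: 6.013 × 10^-2 → 4 s.f., 0.66888 → 5 s.f., 4809.6 → 5 s.f., 403.43 → 5 s.f., 3.780 → 4 s.f.; limit is 4.
Rounded to 4 significant figures: 8.925 × 10^-4.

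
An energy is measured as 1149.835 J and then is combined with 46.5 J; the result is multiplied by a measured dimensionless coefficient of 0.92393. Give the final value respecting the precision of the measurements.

1149.835 J + 46.5 J = 1196.335 J; the sum is limited to 1 decimal place (5 s.f.).
Carrying full precision, 1196.335 × 0.92393 = 1105.32979655 J; 0.92393 has 5 s.f., so the result keeps min(5, 5) = 5 s.f.
Rounded to 5 significant figures: 1105.3 J.

1105.3 J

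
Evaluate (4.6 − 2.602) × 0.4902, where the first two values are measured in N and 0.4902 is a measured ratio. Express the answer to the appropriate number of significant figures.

0.98 N

4.6 N − 2.602 N = 1.998 N; the difference is limited to 1 decimal place (2 s.f.).
Carrying full precision, 1.998 × 0.4902 = 0.9794196 N; 0.4902 has 4 s.f., so the result keeps min(2, 4) = 2 s.f.
Rounded to 2 significant figures: 0.98 N.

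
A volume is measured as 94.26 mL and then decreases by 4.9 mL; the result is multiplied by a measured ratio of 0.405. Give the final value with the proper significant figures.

94.26 mL − 4.9 mL = 89.36 mL; the difference is limited to 1 decimal place (3 s.f.).
Carrying full precision, 89.36 × 0.405 = 36.1908 mL; 0.405 has 3 s.f., so the result keeps min(3, 3) = 3 s.f.
Rounded to 3 significant figures: 36.2 mL.

36.2 mL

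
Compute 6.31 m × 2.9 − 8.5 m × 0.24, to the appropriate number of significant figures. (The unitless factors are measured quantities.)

6.31 × 2.9 = 18.299 → 18 m (2 s.f., last digit at the 10^0 place).
8.5 × 0.24 = 2.04 → 2.0 m (2 s.f., last digit at the 10^-1 place).
Difference: 16.259 m; keep the coarser place, 10^0.
Result: 16 m.

16 m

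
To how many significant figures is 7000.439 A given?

7

7000.439: zeros between nonzero digits are significant.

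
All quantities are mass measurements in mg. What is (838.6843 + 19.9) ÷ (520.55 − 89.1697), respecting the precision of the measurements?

838.6843 + 19.9 = 858.5843, limited to 1 d.p. → 4 s.f.; 520.55 − 89.1697 = 431.3803, limited to 2 d.p. → 5 s.f.
Carrying full precision, 858.5843 ÷ 431.3803 = 1.99031875123…; keep min(4, 5) = 4 s.f.
Rounded to 4 significant figures: 1.990.

1.990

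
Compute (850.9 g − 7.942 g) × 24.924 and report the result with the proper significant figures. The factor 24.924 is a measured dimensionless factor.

2.101 × 10⁴ g

850.9 g − 7.942 g = 842.958 g; the difference is limited to 1 decimal place (4 s.f.).
Carrying full precision, 842.958 × 24.924 = 21009.885192 g; 24.924 has 5 s.f., so the result keeps min(4, 5) = 4 s.f.
Rounded to 4 significant figures: 2.101 × 10⁴ g.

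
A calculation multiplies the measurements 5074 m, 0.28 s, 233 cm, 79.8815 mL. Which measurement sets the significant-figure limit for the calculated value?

0.28 s

5074 m → 4 s.f.; 0.28 s → 2 s.f.; 233 cm → 3 s.f.; 79.8815 mL → 6 s.f.
The fewest is 2 significant figures, from 0.28 s.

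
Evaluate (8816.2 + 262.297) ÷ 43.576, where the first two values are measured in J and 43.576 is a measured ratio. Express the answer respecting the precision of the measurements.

8816.2 J + 262.297 J = 9078.497 J; the sum is limited to 1 decimal place (5 s.f.).
Carrying full precision, 9078.497 ÷ 43.576 = 208.337089223… J; 43.576 has 5 s.f., so the result keeps min(5, 5) = 5 s.f.
Rounded to 5 significant figures: 208.34 J.

208.34 J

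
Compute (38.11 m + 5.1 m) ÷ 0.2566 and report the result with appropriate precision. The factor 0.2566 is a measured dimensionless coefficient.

38.11 m + 5.1 m = 43.21 m; the sum is limited to 1 decimal place (3 s.f.).
Carrying full precision, 43.21 ÷ 0.2566 = 168.394388153… m; 0.2566 has 4 s.f., so the result keeps min(3, 4) = 3 s.f.
Rounded to 3 significant figures: 168 m.

168 m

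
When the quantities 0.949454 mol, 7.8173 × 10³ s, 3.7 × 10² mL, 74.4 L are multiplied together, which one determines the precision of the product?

3.7 × 10² mL

0.949454 mol → 6 s.f.; 7.8173 × 10³ s → 5 s.f.; 3.7 × 10² mL → 2 s.f.; 74.4 L → 3 s.f.
The fewest is 2 significant figures, from 3.7 × 10² mL.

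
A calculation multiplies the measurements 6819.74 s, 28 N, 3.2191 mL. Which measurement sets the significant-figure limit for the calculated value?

28 N

6819.74 s → 6 s.f.; 28 N → 2 s.f.; 3.2191 mL → 5 s.f.
The fewest is 2 significant figures, from 28 N.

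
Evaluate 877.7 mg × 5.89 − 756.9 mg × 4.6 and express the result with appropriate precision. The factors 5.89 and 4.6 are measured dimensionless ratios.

877.7 × 5.89 = 5169.653 → 5.17 × 10^3 mg (3 s.f., last digit at the 10^1 place).
756.9 × 4.6 = 3481.74 → 3.5 × 10^3 mg (2 s.f., last digit at the 10^2 place).
Difference: 1687.913 mg; keep the coarser place, 10^2.
Result: 1.7 × 10^3 mg.

1.7 × 10^3 mg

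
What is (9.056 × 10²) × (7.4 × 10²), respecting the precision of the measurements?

(9.056 × 10²) × (7.4 × 10²) = 670144
Multiplication/division keeps the fewest significant figures: 9.056 × 10² → 4 s.f., 7.4 × 10² → 2 s.f.; limit is 2.
Rounded to 2 significant figures: 6.7 × 10⁵.

6.7 × 10⁵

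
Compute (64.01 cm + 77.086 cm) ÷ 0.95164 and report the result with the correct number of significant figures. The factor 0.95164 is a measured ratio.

64.01 cm + 77.086 cm = 141.096 cm; the sum is limited to 2 decimal places (5 s.f.).
Carrying full precision, 141.096 ÷ 0.95164 = 148.266151066… cm; 0.95164 has 5 s.f., so the result keeps min(5, 5) = 5 s.f.
Rounded to 5 significant figures: 148.27 cm.

148.27 cm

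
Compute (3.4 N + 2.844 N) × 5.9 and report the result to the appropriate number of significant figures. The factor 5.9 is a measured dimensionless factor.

37 N

3.4 N + 2.844 N = 6.244 N; the sum is limited to 1 decimal place (2 s.f.).
Carrying full precision, 6.244 × 5.9 = 36.8396 N; 5.9 has 2 s.f., so the result keeps min(2, 2) = 2 s.f.
Rounded to 2 significant figures: 37 N.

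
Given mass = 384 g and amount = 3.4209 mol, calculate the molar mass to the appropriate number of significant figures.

1.12 × 10² g/mol

molar mass = 384 g ÷ 3.4209 mol = 112.251161975… g/mol.
384 has 3 significant figures; 3.4209 has 5.
Division/multiplication keeps the fewest: 3 significant figures.
Rounded: 1.12 × 10² g/mol.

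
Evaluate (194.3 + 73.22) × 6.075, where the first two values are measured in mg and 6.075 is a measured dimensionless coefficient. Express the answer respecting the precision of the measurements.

194.3 mg + 73.22 mg = 267.52 mg; the sum is limited to 1 decimal place (4 s.f.).
Carrying full precision, 267.52 × 6.075 = 1625.184 mg; 6.075 has 4 s.f., so the result keeps min(4, 4) = 4 s.f.
Rounded to 4 significant figures: 1625 mg.

1625 mg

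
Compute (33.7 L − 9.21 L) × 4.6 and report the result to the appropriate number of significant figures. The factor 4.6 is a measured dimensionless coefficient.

33.7 L − 9.21 L = 24.49 L; the difference is limited to 1 decimal place (3 s.f.).
Carrying full precision, 24.49 × 4.6 = 112.654 L; 4.6 has 2 s.f., so the result keeps min(3, 2) = 2 s.f.
Rounded to 2 significant figures: 1.1 × 10² L.

1.1 × 10² L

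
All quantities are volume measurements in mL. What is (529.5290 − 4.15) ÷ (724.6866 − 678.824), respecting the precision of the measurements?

11.455

529.5290 − 4.15 = 525.3790, limited to 2 d.p. → 5 s.f.; 724.6866 − 678.824 = 45.8626, limited to 3 d.p. → 5 s.f.
Carrying full precision, 525.3790 ÷ 45.8626 = 11.4554996882…; keep min(5, 5) = 5 s.f.
Rounded to 5 significant figures: 11.455.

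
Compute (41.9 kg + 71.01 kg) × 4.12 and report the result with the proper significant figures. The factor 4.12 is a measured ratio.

465 kg

41.9 kg + 71.01 kg = 112.91 kg; the sum is limited to 1 decimal place (4 s.f.).
Carrying full precision, 112.91 × 4.12 = 465.1892 kg; 4.12 has 3 s.f., so the result keeps min(4, 3) = 3 s.f.
Rounded to 3 significant figures: 465 kg.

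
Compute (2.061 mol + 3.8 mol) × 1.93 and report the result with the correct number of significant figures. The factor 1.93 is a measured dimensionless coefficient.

2.061 mol + 3.8 mol = 5.861 mol; the sum is limited to 1 decimal place (2 s.f.).
Carrying full precision, 5.861 × 1.93 = 11.31173 mol; 1.93 has 3 s.f., so the result keeps min(2, 3) = 2 s.f.
Rounded to 2 significant figures: 11 mol.

11 mol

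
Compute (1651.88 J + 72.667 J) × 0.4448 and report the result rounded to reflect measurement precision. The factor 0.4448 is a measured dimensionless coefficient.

767.1 J

1651.88 J + 72.667 J = 1724.547 J; the sum is limited to 2 decimal places (6 s.f.).
Carrying full precision, 1724.547 × 0.4448 = 767.0785056 J; 0.4448 has 4 s.f., so the result keeps min(6, 4) = 4 s.f.
Rounded to 4 significant figures: 767.1 J.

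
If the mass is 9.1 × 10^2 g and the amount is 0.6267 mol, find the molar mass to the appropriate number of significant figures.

1.5 × 10^3 g/mol

molar mass = 9.1 × 10^2 g ÷ 0.6267 mol = 1452.05042285… g/mol.
9.1 × 10^2 has 2 significant figures; 0.6267 has 4.
Division/multiplication keeps the fewest: 2 significant figures.
Rounded: 1.5 × 10^3 g/mol.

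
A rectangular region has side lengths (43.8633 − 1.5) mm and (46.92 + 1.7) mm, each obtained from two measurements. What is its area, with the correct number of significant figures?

43.8633 − 1.5 = 42.3633, limited to 1 d.p. → 3 s.f.; 46.92 + 1.7 = 48.62, limited to 1 d.p. → 3 s.f.
Carrying full precision, 42.3633 × 48.62 = 2059.703646; keep min(3, 3) = 3 s.f.
Rounded to 3 significant figures: 2.06 × 10^3 mm².

2.06 × 10^3 mm²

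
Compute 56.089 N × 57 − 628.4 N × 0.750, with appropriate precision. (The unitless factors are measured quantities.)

56.089 × 57 = 3197.073 → 3.2 × 10^3 N (2 s.f., last digit at the 10^2 place).
628.4 × 0.750 = 471.3 → 471 N (3 s.f., last digit at the 10^0 place).
Difference: 2725.773 N; keep the coarser place, 10^2.
Result: 2.7 × 10^3 N.

2.7 × 10^3 N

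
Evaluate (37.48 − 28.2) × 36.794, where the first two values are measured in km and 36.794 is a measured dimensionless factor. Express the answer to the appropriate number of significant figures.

37.48 km − 28.2 km = 9.28 km; the difference is limited to 1 decimal place (2 s.f.).
Carrying full precision, 9.28 × 36.794 = 341.44832 km; 36.794 has 5 s.f., so the result keeps min(2, 5) = 2 s.f.
Rounded to 2 significant figures: 3.4 × 10^2 km.

3.4 × 10^2 km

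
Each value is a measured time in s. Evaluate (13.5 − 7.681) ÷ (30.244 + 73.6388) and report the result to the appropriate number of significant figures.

0.056

13.5 − 7.681 = 5.819, limited to 1 d.p. → 2 s.f.; 30.244 + 73.6388 = 103.8828, limited to 3 d.p. → 6 s.f.
Carrying full precision, 5.819 ÷ 103.8828 = 0.0560150477269…; keep min(2, 6) = 2 s.f.
Rounded to 2 significant figures: 0.056.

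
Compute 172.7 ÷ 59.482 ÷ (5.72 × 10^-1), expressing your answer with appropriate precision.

172.7 ÷ 59.482 ÷ (5.72 × 10^-1) = 5.07587298549…
Multiplication/division keeps the fewest significant figures: 172.7 → 4 s.f., 59.482 → 5 s.f., 5.72 × 10^-1 → 3 s.f.; limit is 3.
Rounded to 3 significant figures: 5.08.

5.08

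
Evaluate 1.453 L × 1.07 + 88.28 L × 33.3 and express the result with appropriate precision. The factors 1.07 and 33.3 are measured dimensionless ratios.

2.94 × 10³ L

1.453 × 1.07 = 1.55471 → 1.55 L (3 s.f., last digit at the 10^-2 place).
88.28 × 33.3 = 2939.724 → 2.94 × 10³ L (3 s.f., last digit at the 10^1 place).
Sum: 2941.27871 L; keep the coarser place, 10^1.
Result: 2.94 × 10³ L.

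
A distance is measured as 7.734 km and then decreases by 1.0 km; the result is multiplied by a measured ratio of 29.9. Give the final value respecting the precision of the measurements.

2.0 × 10^2 km

7.734 km − 1.0 km = 6.734 km; the difference is limited to 1 decimal place (2 s.f.).
Carrying full precision, 6.734 × 29.9 = 201.3466 km; 29.9 has 3 s.f., so the result keeps min(2, 3) = 2 s.f.
Rounded to 2 significant figures: 2.0 × 10^2 km.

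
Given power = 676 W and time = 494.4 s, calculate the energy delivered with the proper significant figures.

3.34 × 10⁵ J

energy delivered = 676 W × 494.4 s = 334214.4 J.
676 has 3 significant figures; 494.4 has 4.
Division/multiplication keeps the fewest: 3 significant figures.
Rounded: 3.34 × 10⁵ J.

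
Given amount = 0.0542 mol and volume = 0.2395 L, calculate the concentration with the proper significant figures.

0.226 mol/L

concentration = 0.0542 mol ÷ 0.2395 L = 0.22630480167… mol/L.
0.0542 has 3 significant figures; 0.2395 has 4.
Division/multiplication keeps the fewest: 3 significant figures.
Rounded: 0.226 mol/L.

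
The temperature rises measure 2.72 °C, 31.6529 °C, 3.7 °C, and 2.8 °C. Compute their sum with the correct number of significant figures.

40.9 °C

2.72 °C + 31.6529 °C + 3.7 °C + 2.8 °C = 40.8729 °C.
Addition/subtraction keeps the fewest decimal places: 2.72 → 2 decimal places, 31.6529 → 4 decimal places, 3.7 → 1 decimal place, 2.8 → 1 decimal place; limit is 1.
Rounded to 1 decimal place: 40.9 °C.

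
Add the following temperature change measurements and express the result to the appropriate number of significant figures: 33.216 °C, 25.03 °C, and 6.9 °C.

65.1 °C

33.216 °C + 25.03 °C + 6.9 °C = 65.146 °C.
Addition/subtraction keeps the fewest decimal places: 33.216 → 3 decimal places, 25.03 → 2 decimal places, 6.9 → 1 decimal place; limit is 1.
Rounded to 1 decimal place: 65.1 °C.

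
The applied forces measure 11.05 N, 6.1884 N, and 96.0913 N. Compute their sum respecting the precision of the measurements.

113.33 N

11.05 N + 6.1884 N + 96.0913 N = 113.3297 N.
Addition/subtraction keeps the fewest decimal places: 11.05 → 2 decimal places, 6.1884 → 4 decimal places, 96.0913 → 4 decimal places; limit is 2.
Rounded to 2 decimal places: 113.33 N.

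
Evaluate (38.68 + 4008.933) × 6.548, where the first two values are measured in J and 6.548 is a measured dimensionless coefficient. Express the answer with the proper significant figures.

2.650 × 10^4 J

38.68 J + 4008.933 J = 4047.613 J; the sum is limited to 2 decimal places (6 s.f.).
Carrying full precision, 4047.613 × 6.548 = 26503.769924 J; 6.548 has 4 s.f., so the result keeps min(6, 4) = 4 s.f.
Rounded to 4 significant figures: 2.650 × 10^4 J.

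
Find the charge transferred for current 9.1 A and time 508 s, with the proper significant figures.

4.6 × 10³ C

charge transferred = 9.1 A × 508 s = 4622.8 C.
9.1 has 2 significant figures; 508 has 3.
Division/multiplication keeps the fewest: 2 significant figures.
Rounded: 4.6 × 10³ C.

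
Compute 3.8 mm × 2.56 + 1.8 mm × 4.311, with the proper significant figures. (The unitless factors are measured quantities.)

17.5 mm

3.8 × 2.56 = 9.728 → 9.7 mm (2 s.f., last digit at the 10^-1 place).
1.8 × 4.311 = 7.7598 → 7.8 mm (2 s.f., last digit at the 10^-1 place).
Sum: 17.4878 mm; keep the coarser place, 10^-1.
Result: 17.5 mm.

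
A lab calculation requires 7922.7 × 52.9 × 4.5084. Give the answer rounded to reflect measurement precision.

1.89 × 10^6

7922.7 × 52.9 × 4.5084 = 1889519.26597…
Multiplication/division keeps the fewest significant figures: 7922.7 → 5 s.f., 52.9 → 3 s.f., 4.5084 → 5 s.f.; limit is 3.
Rounded to 3 significant figures: 1.89 × 10^6.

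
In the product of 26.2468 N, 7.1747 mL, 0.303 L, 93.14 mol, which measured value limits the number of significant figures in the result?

26.2468 N → 6 s.f.; 7.1747 mL → 5 s.f.; 0.303 L → 3 s.f.; 93.14 mol → 4 s.f.
The fewest is 3 significant figures, from 0.303 L.

0.303 L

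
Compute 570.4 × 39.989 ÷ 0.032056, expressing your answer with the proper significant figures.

7.116 × 10^5

570.4 × 39.989 ÷ 0.032056 = 711558.69728…
Multiplication/division keeps the fewest significant figures: 570.4 → 4 s.f., 39.989 → 5 s.f., 0.032056 → 5 s.f.; limit is 4.
Rounded to 4 significant figures: 7.116 × 10^5.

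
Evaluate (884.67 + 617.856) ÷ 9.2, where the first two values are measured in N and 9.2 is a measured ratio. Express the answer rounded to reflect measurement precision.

1.6 × 10² N

884.67 N + 617.856 N = 1502.526 N; the sum is limited to 2 decimal places (6 s.f.).
Carrying full precision, 1502.526 ÷ 9.2 = 163.318043478… N; 9.2 has 2 s.f., so the result keeps min(6, 2) = 2 s.f.
Rounded to 2 significant figures: 1.6 × 10² N.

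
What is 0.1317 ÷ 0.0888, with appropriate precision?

1.48

0.1317 ÷ 0.0888 = 1.48310810811…
Multiplication/division keeps the fewest significant figures: 0.1317 → 4 s.f., 0.0888 → 3 s.f.; limit is 3.
Rounded to 3 significant figures: 1.48.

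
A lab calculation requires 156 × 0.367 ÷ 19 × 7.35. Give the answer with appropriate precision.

22

156 × 0.367 ÷ 19 × 7.35 = 22.1474842105…
Multiplication/division keeps the fewest significant figures: 156 → 3 s.f., 0.367 → 3 s.f., 19 → 2 s.f., 7.35 → 3 s.f.; limit is 2.
Rounded to 2 significant figures: 22.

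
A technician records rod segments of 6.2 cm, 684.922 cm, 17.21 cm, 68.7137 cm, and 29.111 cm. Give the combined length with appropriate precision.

6.2 cm + 684.922 cm + 17.21 cm + 68.7137 cm + 29.111 cm = 806.1567 cm.
Addition/subtraction keeps the fewest decimal places: 6.2 → 1 decimal place, 684.922 → 3 decimal places, 17.21 → 2 decimal places, 68.7137 → 4 decimal places, 29.111 → 3 decimal places; limit is 1.
Rounded to 1 decimal place: 806.2 cm.

806.2 cm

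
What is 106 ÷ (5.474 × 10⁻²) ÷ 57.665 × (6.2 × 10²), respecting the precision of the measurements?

2.1 × 10⁴

106 ÷ (5.474 × 10⁻²) ÷ 57.665 × (6.2 × 10²) = 20819.9875429…
Multiplication/division keeps the fewest significant figures: 106 → 3 s.f., 5.474 × 10⁻² → 4 s.f., 57.665 → 5 s.f., 6.2 × 10² → 2 s.f.; limit is 2.
Rounded to 2 significant figures: 2.1 × 10⁴.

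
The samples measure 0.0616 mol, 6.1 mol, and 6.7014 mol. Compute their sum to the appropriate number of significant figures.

0.0616 mol + 6.1 mol + 6.7014 mol = 12.8630 mol.
Addition/subtraction keeps the fewest decimal places: 0.0616 → 4 decimal places, 6.1 → 1 decimal place, 6.7014 → 4 decimal places; limit is 1.
Rounded to 1 decimal place: 12.9 mol.

12.9 mol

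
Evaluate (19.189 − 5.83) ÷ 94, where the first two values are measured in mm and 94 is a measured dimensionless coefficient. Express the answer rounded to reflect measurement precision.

0.14 mm

19.189 mm − 5.83 mm = 13.359 mm; the difference is limited to 2 decimal places (4 s.f.).
Carrying full precision, 13.359 ÷ 94 = 0.142117021277… mm; 94 has 2 s.f., so the result keeps min(4, 2) = 2 s.f.
Rounded to 2 significant figures: 0.14 mm.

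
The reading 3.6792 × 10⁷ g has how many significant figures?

5

3.6792 × 10⁷: in scientific notation every digit of the coefficient is significant.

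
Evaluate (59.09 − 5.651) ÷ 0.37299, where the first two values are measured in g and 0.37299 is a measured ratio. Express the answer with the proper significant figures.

143.3 g

59.09 g − 5.651 g = 53.439 g; the difference is limited to 2 decimal places (4 s.f.).
Carrying full precision, 53.439 ÷ 0.37299 = 143.271937585… g; 0.37299 has 5 s.f., so the result keeps min(4, 5) = 4 s.f.
Rounded to 4 significant figures: 143.3 g.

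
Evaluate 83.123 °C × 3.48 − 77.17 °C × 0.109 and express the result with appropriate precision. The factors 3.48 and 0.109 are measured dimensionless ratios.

83.123 × 3.48 = 289.26804 → 289 °C (3 s.f., last digit at the 10^0 place).
77.17 × 0.109 = 8.41153 → 8.41 °C (3 s.f., last digit at the 10^-2 place).
Difference: 280.85651 °C; keep the coarser place, 10^0.
Result: 281 °C.

281 °C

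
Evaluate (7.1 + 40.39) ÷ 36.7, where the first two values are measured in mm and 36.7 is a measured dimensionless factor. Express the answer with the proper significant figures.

1.29 mm

7.1 mm + 40.39 mm = 47.49 mm; the sum is limited to 1 decimal place (3 s.f.).
Carrying full precision, 47.49 ÷ 36.7 = 1.29400544959… mm; 36.7 has 3 s.f., so the result keeps min(3, 3) = 3 s.f.
Rounded to 3 significant figures: 1.29 mm.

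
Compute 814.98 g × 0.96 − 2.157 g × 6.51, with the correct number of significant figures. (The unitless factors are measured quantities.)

814.98 × 0.96 = 782.3808 → 7.8 × 10^2 g (2 s.f., last digit at the 10^1 place).
2.157 × 6.51 = 14.04207 → 14.0 g (3 s.f., last digit at the 10^-1 place).
Difference: 768.33873 g; keep the coarser place, 10^1.
Result: 7.7 × 10^2 g.

7.7 × 10^2 g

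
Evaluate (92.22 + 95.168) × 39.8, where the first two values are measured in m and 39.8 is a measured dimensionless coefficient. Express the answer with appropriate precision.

7.46 × 10³ m

92.22 m + 95.168 m = 187.388 m; the sum is limited to 2 decimal places (5 s.f.).
Carrying full precision, 187.388 × 39.8 = 7458.0424 m; 39.8 has 3 s.f., so the result keeps min(5, 3) = 3 s.f.
Rounded to 3 significant figures: 7.46 × 10³ m.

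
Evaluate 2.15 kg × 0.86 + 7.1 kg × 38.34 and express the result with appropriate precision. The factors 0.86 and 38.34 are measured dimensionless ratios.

2.15 × 0.86 = 1.849 → 1.8 kg (2 s.f., last digit at the 10^-1 place).
7.1 × 38.34 = 272.214 → 2.7 × 10² kg (2 s.f., last digit at the 10^1 place).
Sum: 274.063 kg; keep the coarser place, 10^1.
Result: 2.7 × 10² kg.

2.7 × 10² kg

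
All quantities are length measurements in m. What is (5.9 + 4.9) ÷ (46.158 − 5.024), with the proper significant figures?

5.9 + 4.9 = 10.8, limited to 1 d.p. → 3 s.f.; 46.158 − 5.024 = 41.134, limited to 3 d.p. → 5 s.f.
Carrying full precision, 10.8 ÷ 41.134 = 0.262556522585…; keep min(3, 5) = 3 s.f.
Rounded to 3 significant figures: 2.63 × 10⁻¹.

2.63 × 10⁻¹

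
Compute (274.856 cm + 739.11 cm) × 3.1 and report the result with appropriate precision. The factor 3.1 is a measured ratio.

3.1 × 10^3 cm

274.856 cm + 739.11 cm = 1013.966 cm; the sum is limited to 2 decimal places (6 s.f.).
Carrying full precision, 1013.966 × 3.1 = 3143.2946 cm; 3.1 has 2 s.f., so the result keeps min(6, 2) = 2 s.f.
Rounded to 2 significant figures: 3.1 × 10^3 cm.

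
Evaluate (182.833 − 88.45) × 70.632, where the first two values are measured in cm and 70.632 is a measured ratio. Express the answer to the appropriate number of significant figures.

182.833 cm − 88.45 cm = 94.383 cm; the difference is limited to 2 decimal places (4 s.f.).
Carrying full precision, 94.383 × 70.632 = 6666.460056 cm; 70.632 has 5 s.f., so the result keeps min(4, 5) = 4 s.f.
Rounded to 4 significant figures: 6666 cm.

6666 cm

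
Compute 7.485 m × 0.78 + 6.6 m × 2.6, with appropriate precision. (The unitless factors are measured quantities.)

7.485 × 0.78 = 5.8383 → 5.8 m (2 s.f., last digit at the 10^-1 place).
6.6 × 2.6 = 17.16 → 17 m (2 s.f., last digit at the 10^0 place).
Sum: 22.9983 m; keep the coarser place, 10^0.
Result: 23 m.

23 m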